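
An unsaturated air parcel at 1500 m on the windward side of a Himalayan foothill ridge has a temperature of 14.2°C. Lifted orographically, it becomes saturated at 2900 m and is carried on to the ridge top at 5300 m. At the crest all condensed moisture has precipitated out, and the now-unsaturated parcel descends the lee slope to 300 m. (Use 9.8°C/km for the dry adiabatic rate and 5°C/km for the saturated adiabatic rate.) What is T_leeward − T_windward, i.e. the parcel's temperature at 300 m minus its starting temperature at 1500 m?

1500 → 2900 m (dry, 9.8°C/km): ΔT = -9.8 × 1.4 = -13.72°C → T = 0.48°C
2900 → 5300 m (saturated, 5°C/km): ΔT = -5 × 2.4 = -12°C → T = -11.52°C
5300 → 300 m (dry descent, 9.8°C/km): ΔT = +9.8 × 5 = +49°C → T = 37.48°C
Net change vs windward start: 37.48 − 14.2 = +23.28°C

+23.28°C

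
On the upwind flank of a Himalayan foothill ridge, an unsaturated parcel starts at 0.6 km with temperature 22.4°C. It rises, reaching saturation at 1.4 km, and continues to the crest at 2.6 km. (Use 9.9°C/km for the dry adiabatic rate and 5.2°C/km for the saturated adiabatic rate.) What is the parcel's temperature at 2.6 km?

Dry to 1400 m: -9.9 × 0.8 km = -7.92°C, so T = 14.48°C.
Saturated to 2600 m: -5.2 × 1.2 km = -6.24°C, so T = 8.24°C.

8.24°C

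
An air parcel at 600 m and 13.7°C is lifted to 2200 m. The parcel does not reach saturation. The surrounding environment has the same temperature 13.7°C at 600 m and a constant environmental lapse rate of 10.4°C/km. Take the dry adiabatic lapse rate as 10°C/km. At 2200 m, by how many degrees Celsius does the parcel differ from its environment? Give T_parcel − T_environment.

Parcel:
  600 → 2200 m (dry, 10°C/km): ΔT = -10 × 1.6 = -16°C → T = -2.3°C
Environment:
  600 → 2200 m (environment, 10.4°C/km): ΔT = -10.4 × 1.6 = -16.64°C → T = -2.94°C
T_parcel − T_env = -2.3 − (-2.94) = +0.64°C

+0.64°C (parcel warmer than environment)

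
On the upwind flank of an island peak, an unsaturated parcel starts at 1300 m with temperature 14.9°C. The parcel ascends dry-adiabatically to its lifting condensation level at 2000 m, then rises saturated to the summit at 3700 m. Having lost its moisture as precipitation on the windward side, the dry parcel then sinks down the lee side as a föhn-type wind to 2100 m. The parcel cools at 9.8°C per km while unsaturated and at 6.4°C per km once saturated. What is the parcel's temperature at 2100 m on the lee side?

12.84°C

1300 → 2000 m (dry, 9.8°C/km): ΔT = -9.8 × 0.7 = -6.86°C → T = 8.04°C
2000 → 3700 m (saturated, 6.4°C/km): ΔT = -6.4 × 1.7 = -10.88°C → T = -2.84°C
3700 → 2100 m (dry descent, 9.8°C/km): ΔT = +9.8 × 1.6 = +15.68°C → T = 12.84°C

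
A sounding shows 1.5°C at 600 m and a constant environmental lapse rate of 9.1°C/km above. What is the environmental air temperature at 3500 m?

From 600 m to 3500 m (environmental): cools by 9.1 × 2.9 = 26.39°C, giving -24.89°C.

-24.89°C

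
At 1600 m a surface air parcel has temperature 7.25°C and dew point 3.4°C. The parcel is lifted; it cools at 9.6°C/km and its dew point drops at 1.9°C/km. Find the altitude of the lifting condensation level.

T and T_d converge at 9.6 − 1.9 = 7.7°C per km
Height above start = (7.25 − 3.4) / 7.7 = 0.5 km
LCL altitude = 1600 m + 500 m = 2100 m

2100 m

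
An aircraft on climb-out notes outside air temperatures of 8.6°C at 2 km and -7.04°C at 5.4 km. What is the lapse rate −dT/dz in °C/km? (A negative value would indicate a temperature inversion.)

4.6°C/km

Γ = −ΔT/Δz = (8.6 − (-7.04)) / (5400 − 2000) m
  = 15.64°C / 3.4 km = 4.6°C/km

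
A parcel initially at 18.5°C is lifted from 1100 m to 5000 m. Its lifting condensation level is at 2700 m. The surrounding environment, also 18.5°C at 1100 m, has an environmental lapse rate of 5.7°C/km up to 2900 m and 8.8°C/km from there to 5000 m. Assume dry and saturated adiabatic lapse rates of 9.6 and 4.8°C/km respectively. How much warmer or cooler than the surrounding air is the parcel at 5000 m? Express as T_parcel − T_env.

Parcel:
  From 1100 m to 2700 m (dry): cools by 9.6 × 1.6 = 15.36°C, giving 3.14°C.
  From 2700 m to 5000 m (saturated): cools by 4.8 × 2.3 = 11.04°C, giving -7.9°C.
Environment:
  From 1100 m to 2900 m (environment, lower layer): cools by 5.7 × 1.8 = 10.26°C, giving 8.24°C.
  From 2900 m to 5000 m (environment, upper layer): cools by 8.8 × 2.1 = 18.48°C, giving -10.24°C.
T_parcel − T_env = -7.9 − (-10.24) = +2.34°C

+2.34°C (parcel warmer than environment)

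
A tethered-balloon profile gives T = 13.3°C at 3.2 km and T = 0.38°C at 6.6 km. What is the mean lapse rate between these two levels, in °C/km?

3.8°C/km

Γ = −ΔT/Δz = (13.3 − 0.38) / (6600 − 3200) m
  = 12.92°C / 3.4 km = 3.8°C/km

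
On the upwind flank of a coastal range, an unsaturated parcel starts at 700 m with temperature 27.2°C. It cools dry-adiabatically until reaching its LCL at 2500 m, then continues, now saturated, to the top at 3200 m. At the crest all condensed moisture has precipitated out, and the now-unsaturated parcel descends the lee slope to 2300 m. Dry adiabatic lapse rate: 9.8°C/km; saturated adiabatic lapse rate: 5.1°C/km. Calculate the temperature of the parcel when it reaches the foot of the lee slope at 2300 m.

14.81°C

700 → 2500 m (dry, 9.8°C/km): ΔT = -9.8 × 1.8 = -17.64°C → T = 9.56°C
2500 → 3200 m (saturated, 5.1°C/km): ΔT = -5.1 × 0.7 = -3.57°C → T = 5.99°C
3200 → 2300 m (dry descent, 9.8°C/km): ΔT = +9.8 × 0.9 = +8.82°C → T = 14.81°C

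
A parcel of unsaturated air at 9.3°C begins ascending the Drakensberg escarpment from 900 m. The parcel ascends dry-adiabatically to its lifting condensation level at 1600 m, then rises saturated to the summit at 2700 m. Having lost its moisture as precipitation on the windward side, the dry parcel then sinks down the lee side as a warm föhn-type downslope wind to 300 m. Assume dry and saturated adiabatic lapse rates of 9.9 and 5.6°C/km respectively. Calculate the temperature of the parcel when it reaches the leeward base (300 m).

900–1600 m, dry: Δz = 0.7 km ⇒ ΔT = -6.93°C; T = 2.37°C
1600–2700 m, saturated: Δz = 1.1 km ⇒ ΔT = -6.16°C; T = -3.79°C
2700–300 m, dry descent: Δz = 2.4 km ⇒ ΔT = +23.76°C; T = 19.97°C

19.97°C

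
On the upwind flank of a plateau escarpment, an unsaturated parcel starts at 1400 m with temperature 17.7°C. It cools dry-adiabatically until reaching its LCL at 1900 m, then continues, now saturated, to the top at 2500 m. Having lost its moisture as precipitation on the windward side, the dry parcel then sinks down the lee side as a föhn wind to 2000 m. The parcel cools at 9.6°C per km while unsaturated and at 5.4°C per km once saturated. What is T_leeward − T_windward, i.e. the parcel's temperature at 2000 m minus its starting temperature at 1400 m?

Dry to 1900 m: -9.6 × 0.5 km = -4.8°C, so T = 12.9°C.
Saturated to 2500 m: -5.4 × 0.6 km = -3.24°C, so T = 9.66°C.
Dry descent to 2000 m: +9.6 × 0.5 km = +4.8°C, so T = 14.46°C.
Net change vs windward start: 14.46 − 17.7 = -3.24°C

-3.24°C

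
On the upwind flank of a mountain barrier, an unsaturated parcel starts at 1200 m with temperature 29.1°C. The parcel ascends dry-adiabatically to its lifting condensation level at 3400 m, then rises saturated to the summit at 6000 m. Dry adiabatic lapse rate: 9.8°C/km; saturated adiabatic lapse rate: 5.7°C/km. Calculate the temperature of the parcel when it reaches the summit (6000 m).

-7.28°C

1200–3400 m, dry: Δz = 2.2 km ⇒ ΔT = -21.56°C; T = 7.54°C
3400–6000 m, saturated: Δz = 2.6 km ⇒ ΔT = -14.82°C; T = -7.28°C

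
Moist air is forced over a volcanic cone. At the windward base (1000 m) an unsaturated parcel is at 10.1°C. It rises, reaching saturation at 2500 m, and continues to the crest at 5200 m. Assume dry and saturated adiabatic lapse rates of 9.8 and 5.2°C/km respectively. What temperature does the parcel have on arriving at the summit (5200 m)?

-18.64°C

1000 → 2500 m (dry, 9.8°C/km): ΔT = -9.8 × 1.5 = -14.7°C → T = -4.6°C
2500 → 5200 m (saturated, 5.2°C/km): ΔT = -5.2 × 2.7 = -14.04°C → T = -18.64°C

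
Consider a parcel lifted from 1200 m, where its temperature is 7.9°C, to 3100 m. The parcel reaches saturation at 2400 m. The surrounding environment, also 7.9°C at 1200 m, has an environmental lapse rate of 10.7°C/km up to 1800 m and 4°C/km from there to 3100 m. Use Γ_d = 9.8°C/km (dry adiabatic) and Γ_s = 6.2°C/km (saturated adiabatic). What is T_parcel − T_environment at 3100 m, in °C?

Parcel:
  1200 → 2400 m (dry, 9.8°C/km): ΔT = -9.8 × 1.2 = -11.76°C → T = -3.86°C
  2400 → 3100 m (saturated, 6.2°C/km): ΔT = -6.2 × 0.7 = -4.34°C → T = -8.2°C
Environment:
  1200 → 1800 m (environment, lower layer, 10.7°C/km): ΔT = -10.7 × 0.6 = -6.42°C → T = 1.48°C
  1800 → 3100 m (environment, upper layer, 4°C/km): ΔT = -4 × 1.3 = -5.2°C → T = -3.72°C
T_parcel − T_env = -8.2 − (-3.72) = -4.48°C

-4.48°C (parcel cooler than environment)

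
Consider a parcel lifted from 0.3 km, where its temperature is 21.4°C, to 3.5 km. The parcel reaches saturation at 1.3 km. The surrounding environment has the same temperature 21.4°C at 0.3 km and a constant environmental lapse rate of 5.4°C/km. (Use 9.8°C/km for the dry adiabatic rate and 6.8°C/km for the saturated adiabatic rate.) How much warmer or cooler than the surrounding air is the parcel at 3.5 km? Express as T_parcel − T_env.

Parcel:
  From 300 m to 1300 m (dry): cools by 9.8 × 1 = 9.8°C, giving 11.6°C.
  From 1300 m to 3500 m (saturated): cools by 6.8 × 2.2 = 14.96°C, giving -3.36°C.
Environment:
  From 300 m to 3500 m (environment): cools by 5.4 × 3.2 = 17.28°C, giving 4.12°C.
T_parcel − T_env = -3.36 − 4.12 = -7.48°C

-7.48°C (parcel cooler than environment)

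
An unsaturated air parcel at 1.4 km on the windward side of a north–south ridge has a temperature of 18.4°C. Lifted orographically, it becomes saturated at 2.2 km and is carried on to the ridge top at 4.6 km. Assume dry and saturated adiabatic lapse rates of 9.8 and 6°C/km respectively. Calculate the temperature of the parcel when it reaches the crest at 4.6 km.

-3.84°C

From 1400 m to 2200 m (dry): cools by 9.8 × 0.8 = 7.84°C, giving 10.56°C.
From 2200 m to 4600 m (saturated): cools by 6 × 2.4 = 14.4°C, giving -3.84°C.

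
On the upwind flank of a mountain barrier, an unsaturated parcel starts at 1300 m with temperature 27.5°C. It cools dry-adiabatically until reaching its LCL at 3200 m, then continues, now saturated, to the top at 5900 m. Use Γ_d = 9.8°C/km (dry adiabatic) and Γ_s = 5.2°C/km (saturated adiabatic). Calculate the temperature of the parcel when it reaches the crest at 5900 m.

Dry to 3200 m: -9.8 × 1.9 km = -18.62°C, so T = 8.88°C.
Saturated to 5900 m: -5.2 × 2.7 km = -14.04°C, so T = -5.16°C.

-5.16°C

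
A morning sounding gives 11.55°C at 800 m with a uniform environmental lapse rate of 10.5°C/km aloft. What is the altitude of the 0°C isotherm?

Height above start = (11.55 − 0) / 10.5 = 1.1 km
Altitude = 800 m + 1100 m = 1900 m

1900 m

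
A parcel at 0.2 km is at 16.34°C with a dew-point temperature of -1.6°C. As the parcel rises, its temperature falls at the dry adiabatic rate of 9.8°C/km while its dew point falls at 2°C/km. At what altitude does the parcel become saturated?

2.5 km

T and T_d converge at 9.8 − 2 = 7.8°C per km
Height above start = (16.34 − (-1.6)) / 7.8 = 2.3 km
LCL altitude = 200 m + 2300 m = 2500 m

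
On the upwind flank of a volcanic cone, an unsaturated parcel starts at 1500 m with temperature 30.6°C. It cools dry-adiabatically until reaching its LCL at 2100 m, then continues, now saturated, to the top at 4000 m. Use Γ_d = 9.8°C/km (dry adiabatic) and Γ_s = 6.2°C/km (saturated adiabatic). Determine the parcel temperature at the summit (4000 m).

12.94°C

Dry to 2100 m: -9.8 × 0.6 km = -5.88°C, so T = 24.72°C.
Saturated to 4000 m: -6.2 × 1.9 km = -11.78°C, so T = 12.94°C.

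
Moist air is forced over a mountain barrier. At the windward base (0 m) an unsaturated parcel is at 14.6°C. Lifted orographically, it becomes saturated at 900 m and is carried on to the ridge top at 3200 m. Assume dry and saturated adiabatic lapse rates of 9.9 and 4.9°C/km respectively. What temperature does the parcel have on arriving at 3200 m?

0–900 m, dry: Δz = 0.9 km ⇒ ΔT = -8.91°C; T = 5.69°C
900–3200 m, saturated: Δz = 2.3 km ⇒ ΔT = -11.27°C; T = -5.58°C

-5.58°C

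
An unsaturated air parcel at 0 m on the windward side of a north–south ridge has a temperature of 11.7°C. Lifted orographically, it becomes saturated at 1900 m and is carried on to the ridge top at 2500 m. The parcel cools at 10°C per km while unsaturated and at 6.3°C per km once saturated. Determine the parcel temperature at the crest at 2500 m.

Dry to 1900 m: -10 × 1.9 km = -19°C, so T = -7.3°C.
Saturated to 2500 m: -6.3 × 0.6 km = -3.78°C, so T = -11.08°C.

-11.08°C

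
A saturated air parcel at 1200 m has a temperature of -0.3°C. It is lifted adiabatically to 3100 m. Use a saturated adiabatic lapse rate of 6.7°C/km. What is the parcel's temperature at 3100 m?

1200 → 3100 m (saturated adiabatic, 6.7°C/km): ΔT = -6.7 × 1.9 = -12.73°C → T = -13.03°C

-13.03°C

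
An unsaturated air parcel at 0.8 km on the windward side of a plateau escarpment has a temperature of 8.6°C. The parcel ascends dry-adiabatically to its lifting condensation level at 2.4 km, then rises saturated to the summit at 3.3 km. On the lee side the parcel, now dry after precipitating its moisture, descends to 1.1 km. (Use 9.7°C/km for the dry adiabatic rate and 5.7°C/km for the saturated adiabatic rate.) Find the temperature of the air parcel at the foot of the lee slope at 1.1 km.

800 → 2400 m (dry, 9.7°C/km): ΔT = -9.7 × 1.6 = -15.52°C → T = -6.92°C
2400 → 3300 m (saturated, 5.7°C/km): ΔT = -5.7 × 0.9 = -5.13°C → T = -12.05°C
3300 → 1100 m (dry descent, 9.7°C/km): ΔT = +9.7 × 2.2 = +21.34°C → T = 9.29°C

9.29°C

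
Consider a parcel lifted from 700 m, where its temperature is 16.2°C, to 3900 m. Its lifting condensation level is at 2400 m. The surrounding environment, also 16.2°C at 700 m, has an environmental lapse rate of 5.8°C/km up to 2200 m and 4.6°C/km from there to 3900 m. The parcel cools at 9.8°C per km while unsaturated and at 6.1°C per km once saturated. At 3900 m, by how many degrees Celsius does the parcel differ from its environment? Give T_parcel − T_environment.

Parcel:
  Dry to 2400 m: -9.8 × 1.7 km = -16.66°C, so T = -0.46°C.
  Saturated to 3900 m: -6.1 × 1.5 km = -9.15°C, so T = -9.61°C.
Environment:
  Environment, lower layer to 2200 m: -5.8 × 1.5 km = -8.7°C, so T = 7.5°C.
  Environment, upper layer to 3900 m: -4.6 × 1.7 km = -7.82°C, so T = -0.32°C.
T_parcel − T_env = -9.61 − (-0.32) = -9.29°C

-9.29°C (parcel cooler than environment)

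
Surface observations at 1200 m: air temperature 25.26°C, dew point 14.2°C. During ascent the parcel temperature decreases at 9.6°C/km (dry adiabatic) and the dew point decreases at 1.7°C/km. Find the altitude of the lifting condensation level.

T and T_d converge at 9.6 − 1.7 = 7.9°C per km
Height above start = (25.26 − 14.2) / 7.9 = 1.4 km
LCL altitude = 1200 m + 1400 m = 2600 m

2600 m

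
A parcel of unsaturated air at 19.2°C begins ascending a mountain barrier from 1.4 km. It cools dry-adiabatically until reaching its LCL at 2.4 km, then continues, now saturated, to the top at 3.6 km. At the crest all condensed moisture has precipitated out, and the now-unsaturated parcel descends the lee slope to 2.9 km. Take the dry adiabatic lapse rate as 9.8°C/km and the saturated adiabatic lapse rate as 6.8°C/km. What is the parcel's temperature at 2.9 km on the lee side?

8.1°C

From 1400 m to 2400 m (dry): cools by 9.8 × 1 = 9.8°C, giving 9.4°C.
From 2400 m to 3600 m (saturated): cools by 6.8 × 1.2 = 8.16°C, giving 1.24°C.
From 3600 m to 2900 m (dry descent): warms by 9.8 × 0.7 = 6.86°C, giving 8.1°C.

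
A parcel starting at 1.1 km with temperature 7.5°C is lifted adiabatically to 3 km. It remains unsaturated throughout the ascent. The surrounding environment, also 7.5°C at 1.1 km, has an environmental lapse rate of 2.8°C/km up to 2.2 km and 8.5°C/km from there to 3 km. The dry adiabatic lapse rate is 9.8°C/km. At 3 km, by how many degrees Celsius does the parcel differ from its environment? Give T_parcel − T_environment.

-8.74°C (parcel cooler than environment)

Parcel:
  From 1100 m to 3000 m (dry): cools by 9.8 × 1.9 = 18.62°C, giving -11.12°C.
Environment:
  From 1100 m to 2200 m (environment, lower layer): cools by 2.8 × 1.1 = 3.08°C, giving 4.42°C.
  From 2200 m to 3000 m (environment, upper layer): cools by 8.5 × 0.8 = 6.8°C, giving -2.38°C.
T_parcel − T_env = -11.12 − (-2.38) = -8.74°C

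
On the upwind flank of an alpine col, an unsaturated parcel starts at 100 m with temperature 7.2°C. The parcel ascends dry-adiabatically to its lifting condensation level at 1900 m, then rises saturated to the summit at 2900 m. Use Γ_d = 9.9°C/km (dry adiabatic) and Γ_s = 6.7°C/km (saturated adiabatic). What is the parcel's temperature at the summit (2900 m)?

100 → 1900 m (dry, 9.9°C/km): ΔT = -9.9 × 1.8 = -17.82°C → T = -10.62°C
1900 → 2900 m (saturated, 6.7°C/km): ΔT = -6.7 × 1 = -6.7°C → T = -17.32°C

-17.32°C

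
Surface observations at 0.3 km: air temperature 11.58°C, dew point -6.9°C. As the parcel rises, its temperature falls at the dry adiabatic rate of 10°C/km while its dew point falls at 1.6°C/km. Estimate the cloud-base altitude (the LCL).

2.5 km

T and T_d converge at 10 − 1.6 = 8.4°C per km
Height above start = (11.58 − (-6.9)) / 8.4 = 2.2 km
LCL altitude = 300 m + 2200 m = 2500 m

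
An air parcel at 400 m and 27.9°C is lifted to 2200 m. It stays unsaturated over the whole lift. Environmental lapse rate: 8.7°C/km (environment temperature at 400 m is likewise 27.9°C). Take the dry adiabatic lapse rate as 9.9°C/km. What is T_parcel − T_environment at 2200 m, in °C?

-2.16°C (parcel cooler than environment)

Parcel:
  Dry to 2200 m: -9.9 × 1.8 km = -17.82°C, so T = 10.08°C.
Environment:
  Environment to 2200 m: -8.7 × 1.8 km = -15.66°C, so T = 12.24°C.
T_parcel − T_env = 10.08 − 12.24 = -2.16°C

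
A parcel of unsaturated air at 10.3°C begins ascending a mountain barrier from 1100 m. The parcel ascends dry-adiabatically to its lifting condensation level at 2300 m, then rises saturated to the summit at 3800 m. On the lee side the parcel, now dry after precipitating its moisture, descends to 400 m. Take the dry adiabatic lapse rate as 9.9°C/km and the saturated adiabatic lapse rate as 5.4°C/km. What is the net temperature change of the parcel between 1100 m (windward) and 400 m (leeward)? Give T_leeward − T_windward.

From 1100 m to 2300 m (dry): cools by 9.9 × 1.2 = 11.88°C, giving -1.58°C.
From 2300 m to 3800 m (saturated): cools by 5.4 × 1.5 = 8.1°C, giving -9.68°C.
From 3800 m to 400 m (dry descent): warms by 9.9 × 3.4 = 33.66°C, giving 23.98°C.
Net change vs windward start: 23.98 − 10.3 = +13.68°C

+13.68°C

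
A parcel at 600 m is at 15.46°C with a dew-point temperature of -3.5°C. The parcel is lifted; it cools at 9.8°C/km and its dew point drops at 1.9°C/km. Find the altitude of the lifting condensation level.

3000 m

T and T_d converge at 9.8 − 1.9 = 7.9°C per km
Height above start = (15.46 − (-3.5)) / 7.9 = 2.4 km
LCL altitude = 600 m + 2400 m = 3000 m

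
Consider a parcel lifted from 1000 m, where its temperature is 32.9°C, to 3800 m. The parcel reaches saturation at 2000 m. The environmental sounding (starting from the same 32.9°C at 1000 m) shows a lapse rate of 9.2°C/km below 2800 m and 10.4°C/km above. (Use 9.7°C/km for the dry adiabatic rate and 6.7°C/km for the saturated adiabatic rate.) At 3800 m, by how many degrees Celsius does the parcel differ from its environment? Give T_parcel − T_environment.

+5.2°C (parcel warmer than environment)

Parcel:
  From 1000 m to 2000 m (dry): cools by 9.7 × 1 = 9.7°C, giving 23.2°C.
  From 2000 m to 3800 m (saturated): cools by 6.7 × 1.8 = 12.06°C, giving 11.14°C.
Environment:
  From 1000 m to 2800 m (environment, lower layer): cools by 9.2 × 1.8 = 16.56°C, giving 16.34°C.
  From 2800 m to 3800 m (environment, upper layer): cools by 10.4 × 1 = 10.4°C, giving 5.94°C.
T_parcel − T_env = 11.14 − 5.94 = +5.2°C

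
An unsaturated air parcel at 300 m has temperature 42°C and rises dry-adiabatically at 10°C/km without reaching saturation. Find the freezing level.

Height above start = (42 − 0) / 10 = 4.2 km
Altitude = 300 m + 4200 m = 4500 m

4500 m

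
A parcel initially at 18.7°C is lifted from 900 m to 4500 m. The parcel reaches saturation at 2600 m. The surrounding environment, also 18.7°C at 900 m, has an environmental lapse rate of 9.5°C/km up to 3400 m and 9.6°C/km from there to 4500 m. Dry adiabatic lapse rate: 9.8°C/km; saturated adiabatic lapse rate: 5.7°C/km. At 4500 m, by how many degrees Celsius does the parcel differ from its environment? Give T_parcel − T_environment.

Parcel:
  900 → 2600 m (dry, 9.8°C/km): ΔT = -9.8 × 1.7 = -16.66°C → T = 2.04°C
  2600 → 4500 m (saturated, 5.7°C/km): ΔT = -5.7 × 1.9 = -10.83°C → T = -8.79°C
Environment:
  900 → 3400 m (environment, lower layer, 9.5°C/km): ΔT = -9.5 × 2.5 = -23.75°C → T = -5.05°C
  3400 → 4500 m (environment, upper layer, 9.6°C/km): ΔT = -9.6 × 1.1 = -10.56°C → T = -15.61°C
T_parcel − T_env = -8.79 − (-15.61) = +6.82°C

+6.82°C (parcel warmer than environment)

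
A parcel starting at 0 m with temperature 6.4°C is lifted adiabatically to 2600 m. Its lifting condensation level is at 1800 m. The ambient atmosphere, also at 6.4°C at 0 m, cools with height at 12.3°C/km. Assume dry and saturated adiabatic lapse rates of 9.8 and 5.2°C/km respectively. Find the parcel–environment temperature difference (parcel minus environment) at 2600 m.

Parcel:
  Dry to 1800 m: -9.8 × 1.8 km = -17.64°C, so T = -11.24°C.
  Saturated to 2600 m: -5.2 × 0.8 km = -4.16°C, so T = -15.4°C.
Environment:
  Environment to 2600 m: -12.3 × 2.6 km = -31.98°C, so T = -25.58°C.
T_parcel − T_env = -15.4 − (-25.58) = +10.18°C

+10.18°C (parcel warmer than environment)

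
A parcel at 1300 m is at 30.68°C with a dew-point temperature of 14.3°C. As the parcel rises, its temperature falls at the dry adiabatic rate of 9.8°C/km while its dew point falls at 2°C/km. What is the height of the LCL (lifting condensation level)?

T and T_d converge at 9.8 − 2 = 7.8°C per km
Height above start = (30.68 − 14.3) / 7.8 = 2.1 km
LCL altitude = 1300 m + 2100 m = 3400 m

3400 m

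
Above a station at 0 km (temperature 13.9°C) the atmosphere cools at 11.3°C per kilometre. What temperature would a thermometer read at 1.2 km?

0.34°C

0 → 1200 m (environmental, 11.3°C/km): ΔT = -11.3 × 1.2 = -13.56°C → T = 0.34°C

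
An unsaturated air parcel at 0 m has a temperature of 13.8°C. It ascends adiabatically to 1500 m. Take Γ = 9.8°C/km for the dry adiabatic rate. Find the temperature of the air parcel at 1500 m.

0–1500 m, dry adiabatic: Δz = 1.5 km ⇒ ΔT = -14.7°C; T = -0.9°C

-0.9°C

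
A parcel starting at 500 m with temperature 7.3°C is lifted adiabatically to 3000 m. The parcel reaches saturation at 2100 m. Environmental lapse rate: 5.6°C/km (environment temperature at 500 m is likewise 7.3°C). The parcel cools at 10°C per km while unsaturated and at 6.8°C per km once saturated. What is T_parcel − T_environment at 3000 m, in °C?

Parcel:
  From 500 m to 2100 m (dry): cools by 10 × 1.6 = 16°C, giving -8.7°C.
  From 2100 m to 3000 m (saturated): cools by 6.8 × 0.9 = 6.12°C, giving -14.82°C.
Environment:
  From 500 m to 3000 m (environment): cools by 5.6 × 2.5 = 14°C, giving -6.7°C.
T_parcel − T_env = -14.82 − (-6.7) = -8.12°C

-8.12°C (parcel cooler than environment)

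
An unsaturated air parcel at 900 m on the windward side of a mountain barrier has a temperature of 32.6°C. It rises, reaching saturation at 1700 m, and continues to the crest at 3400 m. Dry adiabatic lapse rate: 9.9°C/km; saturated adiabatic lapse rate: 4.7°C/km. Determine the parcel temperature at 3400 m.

From 900 m to 1700 m (dry): cools by 9.9 × 0.8 = 7.92°C, giving 24.68°C.
From 1700 m to 3400 m (saturated): cools by 4.7 × 1.7 = 7.99°C, giving 16.69°C.

16.69°C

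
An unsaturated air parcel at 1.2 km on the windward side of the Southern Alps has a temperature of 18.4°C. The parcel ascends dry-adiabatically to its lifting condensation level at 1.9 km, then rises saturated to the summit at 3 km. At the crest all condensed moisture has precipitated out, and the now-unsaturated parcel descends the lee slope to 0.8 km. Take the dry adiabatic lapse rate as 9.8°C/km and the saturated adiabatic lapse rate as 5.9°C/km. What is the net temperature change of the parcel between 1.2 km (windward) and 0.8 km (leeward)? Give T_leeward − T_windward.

1200 → 1900 m (dry, 9.8°C/km): ΔT = -9.8 × 0.7 = -6.86°C → T = 11.54°C
1900 → 3000 m (saturated, 5.9°C/km): ΔT = -5.9 × 1.1 = -6.49°C → T = 5.05°C
3000 → 800 m (dry descent, 9.8°C/km): ΔT = +9.8 × 2.2 = +21.56°C → T = 26.61°C
Net change vs windward start: 26.61 − 18.4 = +8.21°C

+8.21°C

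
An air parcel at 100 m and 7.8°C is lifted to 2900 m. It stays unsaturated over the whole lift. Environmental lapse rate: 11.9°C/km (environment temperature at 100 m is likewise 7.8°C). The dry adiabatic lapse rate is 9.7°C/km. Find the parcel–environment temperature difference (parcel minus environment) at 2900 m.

+6.16°C (parcel warmer than environment)

Parcel:
  100–2900 m, dry: Δz = 2.8 km ⇒ ΔT = -27.16°C; T = -19.36°C
Environment:
  100–2900 m, environment: Δz = 2.8 km ⇒ ΔT = -33.32°C; T = -25.52°C
T_parcel − T_env = -19.36 − (-25.52) = +6.16°C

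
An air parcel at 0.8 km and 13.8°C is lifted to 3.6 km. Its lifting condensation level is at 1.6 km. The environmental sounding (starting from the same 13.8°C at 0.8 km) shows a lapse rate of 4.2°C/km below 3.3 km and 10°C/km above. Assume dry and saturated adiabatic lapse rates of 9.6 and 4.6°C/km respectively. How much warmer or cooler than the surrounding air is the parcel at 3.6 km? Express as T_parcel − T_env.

-3.38°C (parcel cooler than environment)

Parcel:
  From 800 m to 1600 m (dry): cools by 9.6 × 0.8 = 7.68°C, giving 6.12°C.
  From 1600 m to 3600 m (saturated): cools by 4.6 × 2 = 9.2°C, giving -3.08°C.
Environment:
  From 800 m to 3300 m (environment, lower layer): cools by 4.2 × 2.5 = 10.5°C, giving 3.3°C.
  From 3300 m to 3600 m (environment, upper layer): cools by 10 × 0.3 = 3°C, giving 0.3°C.
T_parcel − T_env = -3.08 − 0.3 = -3.38°C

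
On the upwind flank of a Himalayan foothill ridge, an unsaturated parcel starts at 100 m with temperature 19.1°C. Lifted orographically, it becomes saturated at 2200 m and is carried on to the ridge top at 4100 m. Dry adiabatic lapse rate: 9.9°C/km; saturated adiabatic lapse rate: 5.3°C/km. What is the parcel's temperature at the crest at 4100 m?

-11.76°C

From 100 m to 2200 m (dry): cools by 9.9 × 2.1 = 20.79°C, giving -1.69°C.
From 2200 m to 4100 m (saturated): cools by 5.3 × 1.9 = 10.07°C, giving -11.76°C.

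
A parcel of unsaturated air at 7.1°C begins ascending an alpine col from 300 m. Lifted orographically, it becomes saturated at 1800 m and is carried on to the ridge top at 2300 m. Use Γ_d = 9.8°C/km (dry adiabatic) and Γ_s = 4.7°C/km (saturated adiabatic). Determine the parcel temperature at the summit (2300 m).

300 → 1800 m (dry, 9.8°C/km): ΔT = -9.8 × 1.5 = -14.7°C → T = -7.6°C
1800 → 2300 m (saturated, 4.7°C/km): ΔT = -4.7 × 0.5 = -2.35°C → T = -9.95°C

-9.95°C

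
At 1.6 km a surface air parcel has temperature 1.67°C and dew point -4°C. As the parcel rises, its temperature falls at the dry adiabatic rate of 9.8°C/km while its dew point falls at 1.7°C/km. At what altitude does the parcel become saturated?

2.3 km

T and T_d converge at 9.8 − 1.7 = 8.1°C per km
Height above start = (1.67 − (-4)) / 8.1 = 0.7 km
LCL altitude = 1600 m + 700 m = 2300 m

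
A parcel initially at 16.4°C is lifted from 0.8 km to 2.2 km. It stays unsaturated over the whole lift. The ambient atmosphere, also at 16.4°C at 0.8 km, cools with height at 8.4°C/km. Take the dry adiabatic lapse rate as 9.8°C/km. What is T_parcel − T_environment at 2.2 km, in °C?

Parcel:
  800–2200 m, dry: Δz = 1.4 km ⇒ ΔT = -13.72°C; T = 2.68°C
Environment:
  800–2200 m, environment: Δz = 1.4 km ⇒ ΔT = -11.76°C; T = 4.64°C
T_parcel − T_env = 2.68 − 4.64 = -1.96°C

-1.96°C (parcel cooler than environment)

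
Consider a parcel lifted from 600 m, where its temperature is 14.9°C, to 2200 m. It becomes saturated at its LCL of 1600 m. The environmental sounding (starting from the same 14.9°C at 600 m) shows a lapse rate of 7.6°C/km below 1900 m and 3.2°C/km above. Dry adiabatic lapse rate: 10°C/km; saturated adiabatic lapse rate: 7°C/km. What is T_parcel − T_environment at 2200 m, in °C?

Parcel:
  600 → 1600 m (dry, 10°C/km): ΔT = -10 × 1 = -10°C → T = 4.9°C
  1600 → 2200 m (saturated, 7°C/km): ΔT = -7 × 0.6 = -4.2°C → T = 0.7°C
Environment:
  600 → 1900 m (environment, lower layer, 7.6°C/km): ΔT = -7.6 × 1.3 = -9.88°C → T = 5.02°C
  1900 → 2200 m (environment, upper layer, 3.2°C/km): ΔT = -3.2 × 0.3 = -0.96°C → T = 4.06°C
T_parcel − T_env = 0.7 − 4.06 = -3.36°C

-3.36°C (parcel cooler than environment)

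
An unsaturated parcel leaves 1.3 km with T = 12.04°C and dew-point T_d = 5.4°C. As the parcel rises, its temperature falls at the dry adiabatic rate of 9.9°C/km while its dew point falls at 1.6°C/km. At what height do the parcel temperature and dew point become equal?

2.1 km

T and T_d converge at 9.9 − 1.6 = 8.3°C per km
Height above start = (12.04 − 5.4) / 8.3 = 0.8 km
LCL altitude = 1300 m + 800 m = 2100 m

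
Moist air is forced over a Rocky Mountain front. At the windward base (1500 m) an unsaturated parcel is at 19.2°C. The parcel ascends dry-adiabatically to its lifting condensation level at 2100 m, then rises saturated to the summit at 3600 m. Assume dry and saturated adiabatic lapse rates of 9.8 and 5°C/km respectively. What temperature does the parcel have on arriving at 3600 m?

5.82°C

From 1500 m to 2100 m (dry): cools by 9.8 × 0.6 = 5.88°C, giving 13.32°C.
From 2100 m to 3600 m (saturated): cools by 5 × 1.5 = 7.5°C, giving 5.82°C.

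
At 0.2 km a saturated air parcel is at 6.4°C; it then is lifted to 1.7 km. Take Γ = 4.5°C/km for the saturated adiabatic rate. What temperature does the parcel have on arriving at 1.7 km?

-0.35°C

From 200 m to 1700 m (saturated adiabatic): cools by 4.5 × 1.5 = 6.75°C, giving -0.35°C.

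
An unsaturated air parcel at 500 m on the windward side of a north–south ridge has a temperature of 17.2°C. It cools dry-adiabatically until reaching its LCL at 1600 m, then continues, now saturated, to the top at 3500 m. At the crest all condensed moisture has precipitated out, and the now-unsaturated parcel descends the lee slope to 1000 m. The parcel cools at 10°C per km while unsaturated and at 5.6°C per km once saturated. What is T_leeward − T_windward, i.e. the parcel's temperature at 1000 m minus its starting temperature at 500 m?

+3.36°C

500–1600 m, dry: Δz = 1.1 km ⇒ ΔT = -11°C; T = 6.2°C
1600–3500 m, saturated: Δz = 1.9 km ⇒ ΔT = -10.64°C; T = -4.44°C
3500–1000 m, dry descent: Δz = 2.5 km ⇒ ΔT = +25°C; T = 20.56°C
Net change vs windward start: 20.56 − 17.2 = +3.36°C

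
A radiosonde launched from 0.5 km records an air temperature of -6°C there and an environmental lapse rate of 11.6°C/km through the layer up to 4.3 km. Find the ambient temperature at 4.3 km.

-50.08°C

500 → 4300 m (environmental, 11.6°C/km): ΔT = -11.6 × 3.8 = -44.08°C → T = -50.08°C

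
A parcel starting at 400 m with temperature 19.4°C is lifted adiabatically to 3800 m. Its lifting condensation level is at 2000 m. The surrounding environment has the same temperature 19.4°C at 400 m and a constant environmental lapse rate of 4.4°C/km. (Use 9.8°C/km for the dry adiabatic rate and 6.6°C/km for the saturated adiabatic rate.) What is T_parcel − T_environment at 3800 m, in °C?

-12.6°C (parcel cooler than environment)

Parcel:
  Dry to 2000 m: -9.8 × 1.6 km = -15.68°C, so T = 3.72°C.
  Saturated to 3800 m: -6.6 × 1.8 km = -11.88°C, so T = -8.16°C.
Environment:
  Environment to 3800 m: -4.4 × 3.4 km = -14.96°C, so T = 4.44°C.
T_parcel − T_env = -8.16 − 4.44 = -12.6°C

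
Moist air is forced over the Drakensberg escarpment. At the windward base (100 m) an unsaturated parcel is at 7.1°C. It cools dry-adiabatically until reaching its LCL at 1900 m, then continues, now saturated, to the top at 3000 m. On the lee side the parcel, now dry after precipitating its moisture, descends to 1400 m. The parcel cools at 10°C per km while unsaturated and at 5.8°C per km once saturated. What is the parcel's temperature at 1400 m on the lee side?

Dry to 1900 m: -10 × 1.8 km = -18°C, so T = -10.9°C.
Saturated to 3000 m: -5.8 × 1.1 km = -6.38°C, so T = -17.28°C.
Dry descent to 1400 m: +10 × 1.6 km = +16°C, so T = -1.28°C.

-1.28°C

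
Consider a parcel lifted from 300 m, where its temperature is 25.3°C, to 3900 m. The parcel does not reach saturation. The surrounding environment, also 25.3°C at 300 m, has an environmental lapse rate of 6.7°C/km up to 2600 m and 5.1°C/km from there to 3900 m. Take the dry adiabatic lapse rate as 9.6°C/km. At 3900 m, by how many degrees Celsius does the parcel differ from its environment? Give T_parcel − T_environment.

-12.52°C (parcel cooler than environment)

Parcel:
  From 300 m to 3900 m (dry): cools by 9.6 × 3.6 = 34.56°C, giving -9.26°C.
Environment:
  From 300 m to 2600 m (environment, lower layer): cools by 6.7 × 2.3 = 15.41°C, giving 9.89°C.
  From 2600 m to 3900 m (environment, upper layer): cools by 5.1 × 1.3 = 6.63°C, giving 3.26°C.
T_parcel − T_env = -9.26 − 3.26 = -12.52°C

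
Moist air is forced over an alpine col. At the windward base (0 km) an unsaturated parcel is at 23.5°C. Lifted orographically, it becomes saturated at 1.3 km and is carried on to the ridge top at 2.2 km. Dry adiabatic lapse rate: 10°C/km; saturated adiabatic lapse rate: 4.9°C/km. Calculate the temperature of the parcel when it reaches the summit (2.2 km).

0 → 1300 m (dry, 10°C/km): ΔT = -10 × 1.3 = -13°C → T = 10.5°C
1300 → 2200 m (saturated, 4.9°C/km): ΔT = -4.9 × 0.9 = -4.41°C → T = 6.09°C

6.09°C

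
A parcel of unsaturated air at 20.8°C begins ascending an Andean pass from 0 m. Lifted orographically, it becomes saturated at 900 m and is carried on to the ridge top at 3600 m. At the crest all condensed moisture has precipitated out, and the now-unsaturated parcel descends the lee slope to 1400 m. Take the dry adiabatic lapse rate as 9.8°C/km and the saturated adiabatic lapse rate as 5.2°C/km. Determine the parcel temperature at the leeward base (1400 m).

From 0 m to 900 m (dry): cools by 9.8 × 0.9 = 8.82°C, giving 11.98°C.
From 900 m to 3600 m (saturated): cools by 5.2 × 2.7 = 14.04°C, giving -2.06°C.
From 3600 m to 1400 m (dry descent): warms by 9.8 × 2.2 = 21.56°C, giving 19.5°C.

19.5°C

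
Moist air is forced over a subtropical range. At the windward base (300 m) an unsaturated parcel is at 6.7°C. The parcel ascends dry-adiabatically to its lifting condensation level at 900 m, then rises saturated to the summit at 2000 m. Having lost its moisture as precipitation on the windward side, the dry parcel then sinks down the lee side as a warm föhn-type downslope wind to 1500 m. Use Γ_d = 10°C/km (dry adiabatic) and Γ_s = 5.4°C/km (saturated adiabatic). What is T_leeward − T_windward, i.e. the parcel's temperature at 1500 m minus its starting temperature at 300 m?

-6.94°C

300–900 m, dry: Δz = 0.6 km ⇒ ΔT = -6°C; T = 0.7°C
900–2000 m, saturated: Δz = 1.1 km ⇒ ΔT = -5.94°C; T = -5.24°C
2000–1500 m, dry descent: Δz = 0.5 km ⇒ ΔT = +5°C; T = -0.24°C
Net change vs windward start: -0.24 − 6.7 = -6.94°C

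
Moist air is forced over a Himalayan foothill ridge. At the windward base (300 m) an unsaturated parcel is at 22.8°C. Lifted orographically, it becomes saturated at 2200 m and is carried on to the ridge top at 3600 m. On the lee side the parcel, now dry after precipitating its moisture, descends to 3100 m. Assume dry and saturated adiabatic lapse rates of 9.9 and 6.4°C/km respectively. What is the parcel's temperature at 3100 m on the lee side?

-0.02°C

300 → 2200 m (dry, 9.9°C/km): ΔT = -9.9 × 1.9 = -18.81°C → T = 3.99°C
2200 → 3600 m (saturated, 6.4°C/km): ΔT = -6.4 × 1.4 = -8.96°C → T = -4.97°C
3600 → 3100 m (dry descent, 9.9°C/km): ΔT = +9.9 × 0.5 = +4.95°C → T = -0.02°C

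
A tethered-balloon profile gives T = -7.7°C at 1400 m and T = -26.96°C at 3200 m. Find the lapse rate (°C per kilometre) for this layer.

Γ = −ΔT/Δz = (-7.7 − (-26.96)) / (3200 − 1400) m
  = 19.26°C / 1.8 km = 10.7°C/km

10.7°C/km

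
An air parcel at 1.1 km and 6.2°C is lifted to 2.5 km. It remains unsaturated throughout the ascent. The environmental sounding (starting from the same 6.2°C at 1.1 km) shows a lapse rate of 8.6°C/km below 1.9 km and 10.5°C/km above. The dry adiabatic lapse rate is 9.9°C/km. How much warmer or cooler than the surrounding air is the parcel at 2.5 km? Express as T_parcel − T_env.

Parcel:
  1100–2500 m, dry: Δz = 1.4 km ⇒ ΔT = -13.86°C; T = -7.66°C
Environment:
  1100–1900 m, environment, lower layer: Δz = 0.8 km ⇒ ΔT = -6.88°C; T = -0.68°C
  1900–2500 m, environment, upper layer: Δz = 0.6 km ⇒ ΔT = -6.3°C; T = -6.98°C
T_parcel − T_env = -7.66 − (-6.98) = -0.68°C

-0.68°C (parcel cooler than environment)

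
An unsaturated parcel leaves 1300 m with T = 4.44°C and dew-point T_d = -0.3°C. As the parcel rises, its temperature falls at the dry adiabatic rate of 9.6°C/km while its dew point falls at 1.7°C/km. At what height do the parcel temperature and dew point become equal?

1900 m

T and T_d converge at 9.6 − 1.7 = 7.9°C per km
Height above start = (4.44 − (-0.3)) / 7.9 = 0.6 km
LCL altitude = 1300 m + 600 m = 1900 m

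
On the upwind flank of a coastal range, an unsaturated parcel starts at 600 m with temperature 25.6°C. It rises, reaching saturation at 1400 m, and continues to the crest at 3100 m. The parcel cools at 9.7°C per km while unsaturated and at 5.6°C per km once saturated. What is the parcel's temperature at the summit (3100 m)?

600–1400 m, dry: Δz = 0.8 km ⇒ ΔT = -7.76°C; T = 17.84°C
1400–3100 m, saturated: Δz = 1.7 km ⇒ ΔT = -9.52°C; T = 8.32°C

8.32°C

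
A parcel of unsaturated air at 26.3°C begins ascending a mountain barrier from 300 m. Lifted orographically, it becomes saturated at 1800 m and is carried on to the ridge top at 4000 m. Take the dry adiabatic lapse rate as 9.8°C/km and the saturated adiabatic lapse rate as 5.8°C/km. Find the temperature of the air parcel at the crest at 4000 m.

-1.16°C

300–1800 m, dry: Δz = 1.5 km ⇒ ΔT = -14.7°C; T = 11.6°C
1800–4000 m, saturated: Δz = 2.2 km ⇒ ΔT = -12.76°C; T = -1.16°C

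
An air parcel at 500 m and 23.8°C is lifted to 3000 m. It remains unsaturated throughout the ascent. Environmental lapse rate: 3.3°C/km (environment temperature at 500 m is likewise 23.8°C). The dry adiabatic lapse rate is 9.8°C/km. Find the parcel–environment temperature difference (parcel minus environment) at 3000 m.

Parcel:
  Dry to 3000 m: -9.8 × 2.5 km = -24.5°C, so T = -0.7°C.
Environment:
  Environment to 3000 m: -3.3 × 2.5 km = -8.25°C, so T = 15.55°C.
T_parcel − T_env = -0.7 − 15.55 = -16.25°C

-16.25°C (parcel cooler than environment)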